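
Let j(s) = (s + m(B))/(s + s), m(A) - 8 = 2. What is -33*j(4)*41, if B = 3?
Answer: -9471/4 ≈ -2367.8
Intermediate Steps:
m(A) = 10 (m(A) = 8 + 2 = 10)
j(s) = (10 + s)/(2*s) (j(s) = (s + 10)/(s + s) = (10 + s)/((2*s)) = (10 + s)*(1/(2*s)) = (10 + s)/(2*s))
-33*j(4)*41 = -33*(10 + 4)/(2*4)*41 = -33*14/(2*4)*41 = -33*7/4*41 = -231/4*41 = -9471/4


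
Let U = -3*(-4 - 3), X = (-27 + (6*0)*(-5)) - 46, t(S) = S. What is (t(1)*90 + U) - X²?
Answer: -5218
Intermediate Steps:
X = -73 (X = (-27 + 0*(-5)) - 46 = (-27 + 0) - 46 = -27 - 46 = -73)
U = 21 (U = -3*(-7) = 21)
(t(1)*90 + U) - X² = (1*90 + 21) - 1*(-73)² = (90 + 21) - 1*5329 = 111 - 5329 = -5218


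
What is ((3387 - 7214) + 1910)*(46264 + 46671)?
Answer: -178156395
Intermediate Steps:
((3387 - 7214) + 1910)*(46264 + 46671) = (-3827 + 1910)*92935 = -1917*92935 = -178156395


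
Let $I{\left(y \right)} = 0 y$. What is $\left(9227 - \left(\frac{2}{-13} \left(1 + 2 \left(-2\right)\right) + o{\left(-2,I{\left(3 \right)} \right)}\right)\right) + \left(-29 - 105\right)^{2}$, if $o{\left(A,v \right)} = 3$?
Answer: $\frac{353334}{13} \approx 27180.0$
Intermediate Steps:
$I{\left(y \right)} = 0$
$\left(9227 - \left(\frac{2}{-13} \left(1 + 2 \left(-2\right)\right) + o{\left(-2,I{\left(3 \right)} \right)}\right)\right) + \left(-29 - 105\right)^{2} = \left(9227 - \left(\frac{2}{-13} \left(1 + 2 \left(-2\right)\right) + 3\right)\right) + \left(-29 - 105\right)^{2} = \left(9227 - \left(2 \left(- \frac{1}{13}\right) \left(1 - 4\right) + 3\right)\right) + \left(-134\right)^{2} = \left(9227 - \left(\left(- \frac{2}{13}\right) \left(-3\right) + 3\right)\right) + 17956 = \left(9227 - \left(\frac{6}{13} + 3\right)\right) + 17956 = \left(9227 - \frac{45}{13}\right) + 17956 = \frac{119906}{13} + 17956 = \frac{353334}{13}$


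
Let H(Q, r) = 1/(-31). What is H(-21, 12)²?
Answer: 1/961 ≈ 0.0010406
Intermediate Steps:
H(Q, r) = -1/31
H(-21, 12)² = (-1/31)² = 1/961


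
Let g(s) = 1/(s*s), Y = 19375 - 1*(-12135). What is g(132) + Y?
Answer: 549030241/17424 ≈ 31510.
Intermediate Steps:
Y = 31510 (Y = 19375 + 12135 = 31510)
g(s) = s⁻² (g(s) = 1/(s²) = s⁻²)
g(132) + Y = 132⁻² + 31510 = 1/17424 + 31510 = 549030241/17424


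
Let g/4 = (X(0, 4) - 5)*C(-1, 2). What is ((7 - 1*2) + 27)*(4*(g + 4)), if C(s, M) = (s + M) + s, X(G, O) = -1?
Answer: 512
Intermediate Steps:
C(s, M) = M + 2*s (C(s, M) = (M + s) + s = M + 2*s)
g = 0 (g = 4*((-1 - 5)*(2 + 2*(-1))) = 4*(-6*(2 - 2)) = 4*(-6*0) = 4*0 = 0)
((7 - 1*2) + 27)*(4*(g + 4)) = ((7 - 1*2) + 27)*(4*(0 + 4)) = ((7 - 2) + 27)*(4*4) = (5 + 27)*16 = 32*16 = 512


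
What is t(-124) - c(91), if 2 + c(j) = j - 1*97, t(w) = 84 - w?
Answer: 216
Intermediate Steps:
c(j) = -99 + j (c(j) = -2 + (j - 1*97) = -2 + (j - 97) = -2 + (-97 + j) = -99 + j)
t(-124) - c(91) = (84 - 1*(-124)) - (-99 + 91) = (84 + 124) - 1*(-8) = 208 + 8 = 216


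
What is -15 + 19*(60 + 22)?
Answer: 1543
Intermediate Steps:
-15 + 19*(60 + 22) = -15 + 19*82 = -15 + 1558 = 1543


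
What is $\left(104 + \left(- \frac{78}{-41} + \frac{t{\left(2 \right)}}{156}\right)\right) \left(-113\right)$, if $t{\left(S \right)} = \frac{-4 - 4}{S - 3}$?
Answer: $- \frac{19144460}{1599} \approx -11973.0$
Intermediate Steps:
$t{\left(S \right)} = - \frac{8}{-3 + S}$
$\left(104 + \left(- \frac{78}{-41} + \frac{t{\left(2 \right)}}{156}\right)\right) \left(-113\right) = \left(104 + \left(- \frac{78}{-41} + \frac{\left(-8\right) \frac{1}{-3 + 2}}{156}\right)\right) \left(-113\right) = \left(104 + \left(\left(-78\right) \left(- \frac{1}{41}\right) + - \frac{8}{-1} \cdot \frac{1}{156}\right)\right) \left(-113\right) = \left(104 + \left(\frac{78}{41} + \left(-8\right) \left(-1\right) \frac{1}{156}\right)\right) \left(-113\right) = \left(104 + \left(\frac{78}{41} + 8 \cdot \frac{1}{156}\right)\right) \left(-113\right) = \left(104 + \left(\frac{78}{41} + \frac{2}{39}\right)\right) \left(-113\right) = \left(104 + \frac{3124}{1599}\right) \left(-113\right) = \frac{169420}{1599} \left(-113\right) = - \frac{19144460}{1599}$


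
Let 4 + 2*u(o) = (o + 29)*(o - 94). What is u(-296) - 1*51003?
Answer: 1060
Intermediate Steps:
u(o) = -2 + (-94 + o)*(29 + o)/2 (u(o) = -2 + ((o + 29)*(o - 94))/2 = -2 + ((29 + o)*(-94 + o))/2 = -2 + ((-94 + o)*(29 + o))/2 = -2 + (-94 + o)*(29 + o)/2)
u(-296) - 1*51003 = (-1365 + (1/2)*(-296)**2 - 65/2*(-296)) - 1*51003 = (-1365 + (1/2)*87616 + 9620) - 51003 = (-1365 + 43808 + 9620) - 51003 = 52063 - 51003 = 1060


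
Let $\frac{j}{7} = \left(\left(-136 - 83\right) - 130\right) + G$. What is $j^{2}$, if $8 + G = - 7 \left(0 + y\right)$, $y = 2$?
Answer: $6744409$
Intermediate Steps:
$G = -22$ ($G = -8 - 7 \left(0 + 2\right) = -8 - 14 = -22$)
$j = -2597$ ($j = 7 \left(\left(\left(-136 - 83\right) - 130\right) - 22\right) = 7 \left(\left(-219 - 130\right) - 22\right) = 7 \left(-349 - 22\right) = 7 \left(-371\right) = -2597$)
$j^{2} = \left(-2597\right)^{2} = 6744409$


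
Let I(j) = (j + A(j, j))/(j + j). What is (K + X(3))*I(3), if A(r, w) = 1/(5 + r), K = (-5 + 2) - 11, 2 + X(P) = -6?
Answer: -275/24 ≈ -11.458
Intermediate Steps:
X(P) = -8 (X(P) = -2 - 6 = -8)
K = -14 (K = -3 - 11 = -14)
I(j) = (j + 1/(5 + j))/(2*j) (I(j) = (j + 1/(5 + j))/(j + j) = (j + 1/(5 + j))/((2*j)) = (j + 1/(5 + j))*(1/(2*j)) = (j + 1/(5 + j))/(2*j))
(K + X(3))*I(3) = (-14 - 8)*((½)*(1 + 3*(5 + 3))/(3*(5 + 3))) = -11*(1 + 3*8)/(3*8) = -11*(1 + 24)/(3*8) = -11*25/(3*8) = -22*25/48 = -275/24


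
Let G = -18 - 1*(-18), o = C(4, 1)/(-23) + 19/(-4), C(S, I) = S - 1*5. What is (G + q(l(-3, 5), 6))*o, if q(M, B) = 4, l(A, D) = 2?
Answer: -433/23 ≈ -18.826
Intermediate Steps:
C(S, I) = -5 + S (C(S, I) = S - 5 = -5 + S)
o = -433/92 (o = (-5 + 4)/(-23) + 19/(-4) = -1*(-1/23) + 19*(-¼) = 1/23 - 19/4 = -433/92 ≈ -4.7065)
G = 0 (G = -18 + 18 = 0)
(G + q(l(-3, 5), 6))*o = (0 + 4)*(-433/92) = 4*(-433/92) = -433/23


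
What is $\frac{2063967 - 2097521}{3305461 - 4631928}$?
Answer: $\frac{33554}{1326467} \approx 0.025296$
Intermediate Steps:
$\frac{2063967 - 2097521}{3305461 - 4631928} = - \frac{33554}{-1326467} = \left(-33554\right) \left(- \frac{1}{1326467}\right) = \frac{33554}{1326467}$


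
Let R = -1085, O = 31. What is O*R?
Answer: -33635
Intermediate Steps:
O*R = 31*(-1085) = -33635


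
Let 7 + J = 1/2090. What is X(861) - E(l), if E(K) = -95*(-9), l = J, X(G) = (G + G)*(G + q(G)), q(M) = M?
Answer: 2964429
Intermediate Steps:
J = -14629/2090 (J = -7 + 1/2090 = -14629/2090 ≈ -6.9995)
X(G) = 4*G**2 (X(G) = (G + G)*(G + G) = (2*G)*(2*G) = 4*G**2)
l = -14629/2090 ≈ -6.9995
E(K) = 855
X(861) - E(l) = 4*861**2 - 1*855 = 4*741321 - 855 = 2965284 - 855 = 2964429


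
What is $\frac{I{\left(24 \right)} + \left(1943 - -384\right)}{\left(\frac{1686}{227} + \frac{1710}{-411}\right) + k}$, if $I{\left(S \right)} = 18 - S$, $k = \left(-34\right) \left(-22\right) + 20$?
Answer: $\frac{72180779}{23985624} \approx 3.0093$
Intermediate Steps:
$k = 768$ ($k = 748 + 20 = 768$)
$\frac{I{\left(24 \right)} + \left(1943 - -384\right)}{\left(\frac{1686}{227} + \frac{1710}{-411}\right) + k} = \frac{\left(18 - 24\right) + \left(1943 - -384\right)}{\left(\frac{1686}{227} + \frac{1710}{-411}\right) + 768} = \frac{\left(18 - 24\right) + \left(1943 + 384\right)}{\left(1686 \cdot \frac{1}{227} + 1710 \left(- \frac{1}{411}\right)\right) + 768} = \frac{-6 + 2327}{\left(\frac{1686}{227} - \frac{570}{137}\right) + 768} = \frac{2321}{\frac{101592}{31099} + 768} = \frac{2321}{\frac{23985624}{31099}} = 2321 \cdot \frac{31099}{23985624} = \frac{72180779}{23985624}$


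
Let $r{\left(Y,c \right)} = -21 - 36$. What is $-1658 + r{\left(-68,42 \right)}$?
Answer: $-1715$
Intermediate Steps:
$r{\left(Y,c \right)} = -57$ ($r{\left(Y,c \right)} = -21 - 36 = -57$)
$-1658 + r{\left(-68,42 \right)} = -1658 - 57 = -1715$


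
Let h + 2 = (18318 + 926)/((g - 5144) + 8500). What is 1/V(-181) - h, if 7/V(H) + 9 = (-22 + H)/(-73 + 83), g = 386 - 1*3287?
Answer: -40477/910 ≈ -44.480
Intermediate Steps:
g = -2901 (g = 386 - 3287 = -2901)
V(H) = 7/(-56/5 + H/10) (V(H) = 7/(-9 + (-22 + H)/(-73 + 83)) = 7/(-9 + (-22 + H)/10) = 7/(-9 + (-22 + H)*(⅒)) = 7/(-9 + (-11/5 + H/10)) = 7/(-56/5 + H/10))
h = 18334/455 (h = -2 + (18318 + 926)/((-2901 - 5144) + 8500) = -2 + 19244/(-8045 + 8500) = -2 + 19244/455 = 18334/455 ≈ 40.294)
1/V(-181) - h = 1/(70/(-112 - 181)) - 1*18334/455 = 1/(70/(-293)) - 18334/455 = 1/(70*(-1/293)) - 18334/455 = 1/(-70/293) - 18334/455 = -293/70 - 18334/455 = -40477/910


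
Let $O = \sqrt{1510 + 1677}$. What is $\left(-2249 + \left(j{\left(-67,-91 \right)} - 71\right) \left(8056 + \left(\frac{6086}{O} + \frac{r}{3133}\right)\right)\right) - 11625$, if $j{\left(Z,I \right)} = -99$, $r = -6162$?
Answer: $- \frac{333317374}{241} - \frac{1034620 \sqrt{3187}}{3187} \approx -1.4014 \cdot 10^{6}$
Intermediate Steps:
$O = \sqrt{3187} \approx 56.453$
$\left(-2249 + \left(j{\left(-67,-91 \right)} - 71\right) \left(8056 + \left(\frac{6086}{O} + \frac{r}{3133}\right)\right)\right) - 11625 = \left(-2249 + \left(-99 - 71\right) \left(8056 + \left(\frac{6086}{\sqrt{3187}} - \frac{6162}{3133}\right)\right)\right) - 11625 = \left(-2249 - 170 \left(8056 + \left(6086 \frac{\sqrt{3187}}{3187} - \frac{474}{241}\right)\right)\right) - 11625 = \left(-2249 - 170 \left(8056 - \left(\frac{474}{241} - \frac{6086 \sqrt{3187}}{3187}\right)\right)\right) - 11625 = \left(-2249 - 170 \left(\frac{1941022}{241} + \frac{6086 \sqrt{3187}}{3187}\right)\right) - 11625 = \left(-2249 - \left(\frac{329973740}{241} + \frac{1034620 \sqrt{3187}}{3187}\right)\right) - 11625 = \left(- \frac{330515749}{241} - \frac{1034620 \sqrt{3187}}{3187}\right) - 11625 = - \frac{333317374}{241} - \frac{1034620 \sqrt{3187}}{3187}$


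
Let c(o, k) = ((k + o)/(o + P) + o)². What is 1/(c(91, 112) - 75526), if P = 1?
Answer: -8464/565721439 ≈ -1.4961e-5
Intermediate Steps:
c(o, k) = (o + (k + o)/(1 + o))² (c(o, k) = ((k + o)/(o + 1) + o)² = ((k + o)/(1 + o) + o)² = (o + (k + o)/(1 + o))²)
1/(c(91, 112) - 75526) = 1/((112 + 91² + 2*91)²/(1 + 91)² - 75526) = 1/((112 + 8281 + 182)²/92² - 75526) = 1/((1/8464)*8575² - 75526) = 1/((1/8464)*73530625 - 75526) = 1/(73530625/8464 - 75526) = 1/(-565721439/8464) = -8464/565721439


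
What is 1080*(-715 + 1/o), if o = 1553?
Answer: -1199225520/1553 ≈ -7.7220e+5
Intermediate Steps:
1080*(-715 + 1/o) = 1080*(-715 + 1/1553) = 1080*(-1110394/1553) = -1199225520/1553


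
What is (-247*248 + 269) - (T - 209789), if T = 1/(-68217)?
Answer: 10150826035/68217 ≈ 1.4880e+5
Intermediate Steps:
T = -1/68217 ≈ -1.4659e-5
(-247*248 + 269) - (T - 209789) = (-247*248 + 269) - (-1/68217 - 209789) = (-61256 + 269) - 1*(-14311176214/68217) = -60987 + 14311176214/68217 = 10150826035/68217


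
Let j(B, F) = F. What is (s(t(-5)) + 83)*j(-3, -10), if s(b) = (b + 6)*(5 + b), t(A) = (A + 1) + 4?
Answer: -1130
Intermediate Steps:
t(A) = 5 + A (t(A) = (1 + A) + 4 = 5 + A)
s(b) = (5 + b)*(6 + b) (s(b) = (6 + b)*(5 + b) = (5 + b)*(6 + b))
(s(t(-5)) + 83)*j(-3, -10) = ((30 + (5 - 5)**2 + 11*(5 - 5)) + 83)*(-10) = ((30 + 0**2 + 11*0) + 83)*(-10) = ((30 + 0 + 0) + 83)*(-10) = (30 + 83)*(-10) = 113*(-10) = -1130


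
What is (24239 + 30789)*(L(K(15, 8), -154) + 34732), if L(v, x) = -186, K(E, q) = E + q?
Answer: 1900997288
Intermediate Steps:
(24239 + 30789)*(L(K(15, 8), -154) + 34732) = (24239 + 30789)*(-186 + 34732) = 55028*34546 = 1900997288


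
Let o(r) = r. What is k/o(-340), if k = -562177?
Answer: 562177/340 ≈ 1653.5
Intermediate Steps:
k/o(-340) = -562177/(-340) = -562177*(-1/340) = 562177/340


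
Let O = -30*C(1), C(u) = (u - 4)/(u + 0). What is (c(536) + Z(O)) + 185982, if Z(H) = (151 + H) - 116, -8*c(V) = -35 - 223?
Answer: 744557/4 ≈ 1.8614e+5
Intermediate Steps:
c(V) = 129/4 (c(V) = -(-35 - 223)/8 = -⅛*(-258) = 129/4)
C(u) = (-4 + u)/u
O = 90 (O = -30*(-4 + 1)/1 = -30*(-3) = 90)
Z(H) = 35 + H
(c(536) + Z(O)) + 185982 = (129/4 + (35 + 90)) + 185982 = (129/4 + 125) + 185982 = 629/4 + 185982 = 744557/4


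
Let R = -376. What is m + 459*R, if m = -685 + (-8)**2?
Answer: -173205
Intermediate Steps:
m = -621 (m = -685 + 64 = -621)
m + 459*R = -621 + 459*(-376) = -621 - 172584 = -173205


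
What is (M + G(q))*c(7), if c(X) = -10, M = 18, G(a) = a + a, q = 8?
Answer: -340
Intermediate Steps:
G(a) = 2*a
(M + G(q))*c(7) = (18 + 2*8)*(-10) = (18 + 16)*(-10) = 34*(-10) = -340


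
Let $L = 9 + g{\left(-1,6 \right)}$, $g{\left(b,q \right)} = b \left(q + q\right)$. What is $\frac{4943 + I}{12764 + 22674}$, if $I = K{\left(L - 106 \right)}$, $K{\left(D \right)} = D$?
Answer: $\frac{2417}{17719} \approx 0.13641$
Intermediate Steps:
$g{\left(b,q \right)} = 2 b q$ ($g{\left(b,q \right)} = b 2 q = 2 b q$)
$L = -3$ ($L = 9 + 2 \left(-1\right) 6 = 9 - 12 = -3$)
$I = -109$ ($I = -3 - 106 = -109$)
$\frac{4943 + I}{12764 + 22674} = \frac{4943 - 109}{12764 + 22674} = \frac{4834}{35438} = 4834 \cdot \frac{1}{35438} = \frac{2417}{17719}$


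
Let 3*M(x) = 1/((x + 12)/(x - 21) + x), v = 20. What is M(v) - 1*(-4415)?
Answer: 158939/36 ≈ 4415.0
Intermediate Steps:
M(x) = 1/(3*(x + (12 + x)/(-21 + x))) (M(x) = 1/(3*((x + 12)/(x - 21) + x)) = 1/(3*((12 + x)/(-21 + x) + x)) = 1/(3*(x + (12 + x)/(-21 + x))))
M(v) - 1*(-4415) = (-21 + 20)/(3*(12 + 20² - 20*20)) - 1*(-4415) = (⅓)*(-1)/(12 + 400 - 400) + 4415 = (⅓)*(-1)/12 + 4415 = (⅓)*(1/12)*(-1) + 4415 = -1/36 + 4415 = 158939/36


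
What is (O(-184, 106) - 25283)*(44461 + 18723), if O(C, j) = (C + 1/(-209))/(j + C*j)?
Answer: -98128432993576/61427 ≈ -1.5975e+9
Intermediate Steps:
O(C, j) = (-1/209 + C)/(j + C*j) (O(C, j) = (C - 1/209)/(j + C*j) = (-1/209 + C)/(j + C*j))
(O(-184, 106) - 25283)*(44461 + 18723) = ((-1/209 - 184)/(106*(1 - 184)) - 25283)*(44461 + 18723) = ((1/106)*(-38457/209)/(-183) - 25283)*63184 = ((1/106)*(-1/183)*(-38457/209) - 25283)*63184 = (12819/1351394 - 25283)*63184 = -34167281683/1351394*63184 = -98128432993576/61427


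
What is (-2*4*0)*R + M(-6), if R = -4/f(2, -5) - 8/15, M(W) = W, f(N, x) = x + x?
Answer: -6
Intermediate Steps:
f(N, x) = 2*x
R = -2/15 (R = -4/(2*(-5)) - 8/15 = -4/(-10) - 8*1/15 = -4*(-⅒) - 8/15 = ⅖ - 8/15 = -2/15 ≈ -0.13333)
(-2*4*0)*R + M(-6) = (-2*4*0)*(-2/15) - 6 = -8*0*(-2/15) - 6 = 0*(-2/15) - 6 = 0 - 6 = -6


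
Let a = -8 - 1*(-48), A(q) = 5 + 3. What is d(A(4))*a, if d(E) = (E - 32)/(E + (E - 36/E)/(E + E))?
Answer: -30720/263 ≈ -116.81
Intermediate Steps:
A(q) = 8
d(E) = (-32 + E)/(E + (E - 36/E)/(2*E)) (d(E) = (-32 + E)/(E + (E - 36/E)/((2*E))) = (-32 + E)/(E + (E - 36/E)*(1/(2*E))) = (-32 + E)/(E + (E - 36/E)/(2*E)))
a = 40 (a = -8 + 48 = 40)
d(A(4))*a = (2*8**2*(-32 + 8)/(-36 + 8**2 + 2*8**3))*40 = (2*64*(-24)/(-36 + 64 + 2*512))*40 = (2*64*(-24)/(-36 + 64 + 1024))*40 = (2*64*(-24)/1052)*40 = (2*64*(1/1052)*(-24))*40 = -768/263*40 = -30720/263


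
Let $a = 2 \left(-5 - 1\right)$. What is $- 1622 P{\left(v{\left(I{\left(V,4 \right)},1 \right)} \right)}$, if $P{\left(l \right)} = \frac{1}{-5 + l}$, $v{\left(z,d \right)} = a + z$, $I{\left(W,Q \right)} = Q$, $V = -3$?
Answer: $\frac{1622}{13} \approx 124.77$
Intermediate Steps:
$a = -12$ ($a = 2 \left(-6\right) = -12$)
$v{\left(z,d \right)} = -12 + z$
$- 1622 P{\left(v{\left(I{\left(V,4 \right)},1 \right)} \right)} = - \frac{1622}{-5 + \left(-12 + 4\right)} = - \frac{1622}{-5 - 8} = - \frac{1622}{-13} = \left(-1622\right) \left(- \frac{1}{13}\right) = \frac{1622}{13}$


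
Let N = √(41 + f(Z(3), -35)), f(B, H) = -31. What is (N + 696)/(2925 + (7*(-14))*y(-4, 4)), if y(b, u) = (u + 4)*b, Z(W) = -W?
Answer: 24/209 + √10/6061 ≈ 0.11535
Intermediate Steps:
y(b, u) = b*(4 + u) (y(b, u) = (4 + u)*b = b*(4 + u))
N = √10 (N = √(41 - 31) = √10 ≈ 3.1623)
(N + 696)/(2925 + (7*(-14))*y(-4, 4)) = (√10 + 696)/(2925 + (7*(-14))*(-4*(4 + 4))) = (696 + √10)/(2925 - (-392)*8) = (696 + √10)/(2925 - 98*(-32)) = (696 + √10)/(2925 + 3136) = (696 + √10)/6061 = (696 + √10)*(1/6061) = 24/209 + √10/6061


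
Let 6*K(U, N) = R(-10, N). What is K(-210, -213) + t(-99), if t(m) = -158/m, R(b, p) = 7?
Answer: 547/198 ≈ 2.7626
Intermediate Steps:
K(U, N) = 7/6 (K(U, N) = (⅙)*7 = 7/6)
K(-210, -213) + t(-99) = 7/6 - 158/(-99) = 7/6 - 158*(-1/99) = 7/6 + 158/99 = 547/198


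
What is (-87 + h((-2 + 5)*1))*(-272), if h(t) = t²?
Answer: 21216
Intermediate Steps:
(-87 + h((-2 + 5)*1))*(-272) = (-87 + ((-2 + 5)*1)²)*(-272) = (-87 + (3*1)²)*(-272) = (-87 + 3²)*(-272) = (-87 + 9)*(-272) = -78*(-272) = 21216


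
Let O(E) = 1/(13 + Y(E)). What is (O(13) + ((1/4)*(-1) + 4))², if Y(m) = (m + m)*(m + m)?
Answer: 106894921/7595536 ≈ 14.073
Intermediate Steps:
Y(m) = 4*m² (Y(m) = (2*m)*(2*m) = 4*m²)
O(E) = 1/(13 + 4*E²)
(O(13) + ((1/4)*(-1) + 4))² = (1/(13 + 4*13²) + ((1/4)*(-1) + 4))² = (1/(13 + 4*169) + ((1*(¼))*(-1) + 4))² = (1/(13 + 676) + ((¼)*(-1) + 4))² = (1/689 + (-¼ + 4))² = (1/689 + 15/4)² = (10339/2756)² = 106894921/7595536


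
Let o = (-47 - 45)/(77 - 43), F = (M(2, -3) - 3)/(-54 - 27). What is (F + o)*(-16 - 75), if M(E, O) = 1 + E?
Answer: 4186/17 ≈ 246.24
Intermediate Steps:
F = 0 (F = ((1 + 2) - 3)/(-54 - 27) = (3 - 3)/(-81) = 0*(-1/81) = 0)
o = -46/17 (o = -92/34 = -92*1/34 = -46/17 ≈ -2.7059)
(F + o)*(-16 - 75) = (0 - 46/17)*(-16 - 75) = -46/17*(-91) = 4186/17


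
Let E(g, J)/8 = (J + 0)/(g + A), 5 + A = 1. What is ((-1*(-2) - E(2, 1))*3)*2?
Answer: 36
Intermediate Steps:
A = -4 (A = -5 + 1 = -4)
E(g, J) = 8*J/(-4 + g) (E(g, J) = 8*((J + 0)/(g - 4)) = 8*(J/(-4 + g)) = 8*J/(-4 + g))
((-1*(-2) - E(2, 1))*3)*2 = ((-1*(-2) - 8/(-4 + 2))*3)*2 = ((2 - 8/(-2))*3)*2 = ((2 - 8*(-1)/2)*3)*2 = ((2 - 1*(-4))*3)*2 = ((2 + 4)*3)*2 = (6*3)*2 = 18*2 = 36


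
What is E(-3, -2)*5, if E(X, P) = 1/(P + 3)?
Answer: 5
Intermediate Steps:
E(X, P) = 1/(3 + P)
E(-3, -2)*5 = 5/(3 - 2) = 5/1 = 1*5 = 5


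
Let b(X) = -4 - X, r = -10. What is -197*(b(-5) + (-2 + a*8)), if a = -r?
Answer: -15563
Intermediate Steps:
a = 10 (a = -1*(-10) = 10)
-197*(b(-5) + (-2 + a*8)) = -197*((-4 - 1*(-5)) + (-2 + 10*8)) = -197*((-4 + 5) + (-2 + 80)) = -197*(1 + 78) = -197*79 = -15563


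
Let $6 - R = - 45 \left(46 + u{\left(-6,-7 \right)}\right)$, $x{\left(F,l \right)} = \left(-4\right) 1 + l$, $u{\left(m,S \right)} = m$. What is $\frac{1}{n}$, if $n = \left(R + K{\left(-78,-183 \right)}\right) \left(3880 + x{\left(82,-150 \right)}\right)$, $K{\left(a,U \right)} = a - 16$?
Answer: $\frac{1}{6378912} \approx 1.5677 \cdot 10^{-7}$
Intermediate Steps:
$x{\left(F,l \right)} = -4 + l$
$R = 1806$ ($R = 6 - - 45 \left(46 - 6\right) = 6 - \left(-45\right) 40 = 6 - -1800 = 6 + 1800 = 1806$)
$K{\left(a,U \right)} = -16 + a$
$n = 6378912$ ($n = \left(1806 - 94\right) \left(3880 - 154\right) = 1712 \cdot 3726 = 6378912$)
$\frac{1}{n} = \frac{1}{6378912}$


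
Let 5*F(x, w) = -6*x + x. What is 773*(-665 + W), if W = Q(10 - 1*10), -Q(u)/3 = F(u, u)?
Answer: -514045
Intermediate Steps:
F(x, w) = -x (F(x, w) = (-6*x + x)/5 = (-5*x)/5 = -x)
Q(u) = 3*u (Q(u) = -(-3)*u = 3*u)
W = 0 (W = 3*(10 - 1*10) = 3*(10 - 10) = 3*0 = 0)
773*(-665 + W) = 773*(-665 + 0) = 773*(-665) = -514045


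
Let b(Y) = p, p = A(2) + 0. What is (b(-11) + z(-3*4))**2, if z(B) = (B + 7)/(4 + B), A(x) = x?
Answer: 441/64 ≈ 6.8906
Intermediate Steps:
p = 2 (p = 2 + 0 = 2)
b(Y) = 2
z(B) = (7 + B)/(4 + B)
(b(-11) + z(-3*4))**2 = (2 + (7 - 3*4)/(4 - 3*4))**2 = (2 + (7 - 12)/(4 - 12))**2 = (2 - 5/(-8))**2 = (2 - 1/8*(-5))**2 = (2 + 5/8)**2 = (21/8)**2 = 441/64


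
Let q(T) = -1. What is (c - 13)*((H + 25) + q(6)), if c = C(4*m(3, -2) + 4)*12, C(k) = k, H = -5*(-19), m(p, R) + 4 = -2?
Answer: -30107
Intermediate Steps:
m(p, R) = -6 (m(p, R) = -4 - 2 = -6)
H = 95
c = -240 (c = (4*(-6) + 4)*12 = (-24 + 4)*12 = -20*12 = -240)
(c - 13)*((H + 25) + q(6)) = (-240 - 13)*((95 + 25) - 1) = -253*(120 - 1) = -253*119 = -30107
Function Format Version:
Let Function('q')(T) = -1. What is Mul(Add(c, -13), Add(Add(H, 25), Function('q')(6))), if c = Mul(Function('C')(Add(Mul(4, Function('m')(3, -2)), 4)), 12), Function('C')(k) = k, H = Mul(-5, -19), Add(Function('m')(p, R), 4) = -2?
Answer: -30107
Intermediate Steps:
Function('m')(p, R) = -6 (Function('m')(p, R) = Add(-4, -2) = -6)
H = 95
c = -240 (c = Mul(Add(Mul(4, -6), 4), 12) = Mul(Add(-24, 4), 12) = Mul(-20, 12) = -240)
Mul(Add(c, -13), Add(Add(H, 25), Function('q')(6))) = Mul(Add(-240, -13), Add(Add(95, 25), -1)) = Mul(-253, Add(120, -1)) = Mul(-253, 119) = -30107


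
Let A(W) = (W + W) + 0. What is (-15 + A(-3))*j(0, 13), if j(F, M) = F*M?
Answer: 0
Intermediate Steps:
A(W) = 2*W (A(W) = 2*W + 0 = 2*W)
(-15 + A(-3))*j(0, 13) = (-15 + 2*(-3))*(0*13) = (-15 - 6)*0 = -21*0 = 0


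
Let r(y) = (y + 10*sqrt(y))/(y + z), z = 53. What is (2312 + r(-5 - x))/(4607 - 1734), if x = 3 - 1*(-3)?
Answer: 97093/120666 + 5*I*sqrt(11)/60333 ≈ 0.80464 + 0.00027486*I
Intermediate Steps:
x = 6 (x = 3 + 3 = 6)
r(y) = (y + 10*sqrt(y))/(53 + y) (r(y) = (y + 10*sqrt(y))/(y + 53) = (y + 10*sqrt(y))/(53 + y))
(2312 + r(-5 - x))/(4607 - 1734) = (2312 + ((-5 - 1*6) + 10*sqrt(-5 - 1*6))/(53 + (-5 - 1*6)))/(4607 - 1734) = (2312 + ((-5 - 6) + 10*sqrt(-5 - 6))/(53 + (-5 - 6)))/2873 = (2312 + (-11 + 10*sqrt(-11))/(53 - 11))*(1/2873) = (2312 + (-11 + 10*(I*sqrt(11)))/42)*(1/2873) = (2312 + (-11 + 10*I*sqrt(11))/42)*(1/2873) = (2312 + (-11/42 + 5*I*sqrt(11)/21))*(1/2873) = (97093/42 + 5*I*sqrt(11)/21)*(1/2873) = 97093/120666 + 5*I*sqrt(11)/60333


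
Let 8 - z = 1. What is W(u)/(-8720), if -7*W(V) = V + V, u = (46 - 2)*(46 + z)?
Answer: 583/7630 ≈ 0.076409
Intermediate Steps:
z = 7 (z = 8 - 1*1 = 8 - 1 = 7)
u = 2332 (u = (46 - 2)*(46 + 7) = 44*53 = 2332)
W(V) = -2*V/7 (W(V) = -(V + V)/7 = -2*V/7)
W(u)/(-8720) = -2/7*2332/(-8720) = -4664/7*(-1/8720) = 583/7630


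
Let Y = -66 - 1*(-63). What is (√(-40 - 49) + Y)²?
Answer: (3 - I*√89)² ≈ -80.0 - 56.604*I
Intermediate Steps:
Y = -3 (Y = -66 + 63 = -3)
(√(-40 - 49) + Y)² = (√(-40 - 49) - 3)² = (√(-89) - 3)² = (I*√89 - 3)² = (-3 + I*√89)²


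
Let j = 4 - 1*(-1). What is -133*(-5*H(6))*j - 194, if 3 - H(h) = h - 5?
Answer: 6456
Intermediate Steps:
j = 5 (j = 4 + 1 = 5)
H(h) = 8 - h (H(h) = 3 - (h - 5) = 3 - (-5 + h) = 3 + (5 - h) = 8 - h)
-133*(-5*H(6))*j - 194 = -133*(-5*(8 - 1*6))*5 - 194 = -133*(-5*(8 - 6))*5 - 194 = -133*(-5*2)*5 - 194 = -(-1330)*5 - 194 = -133*(-50) - 194 = 6650 - 194 = 6456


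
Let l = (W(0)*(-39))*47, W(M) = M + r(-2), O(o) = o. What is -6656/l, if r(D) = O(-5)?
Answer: -512/705 ≈ -0.72624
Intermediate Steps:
r(D) = -5
W(M) = -5 + M (W(M) = M - 5 = -5 + M)
l = 9165 (l = ((-5 + 0)*(-39))*47 = -5*(-39)*47 = 195*47 = 9165)
-6656/l = -6656/9165 = -6656*1/9165 = -512/705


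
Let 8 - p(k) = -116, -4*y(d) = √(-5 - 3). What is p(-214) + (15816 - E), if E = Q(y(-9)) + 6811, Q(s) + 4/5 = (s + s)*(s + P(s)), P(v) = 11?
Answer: 45654/5 + 11*I*√2 ≈ 9130.8 + 15.556*I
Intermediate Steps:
y(d) = -I*√2/2 (y(d) = -√(-5 - 3)/4 = -I*√2/2)
p(k) = 124 (p(k) = 8 - 1*(-116) = 8 + 116 = 124)
Q(s) = -⅘ + 2*s*(11 + s) (Q(s) = -⅘ + (s + s)*(s + 11) = -⅘ + (2*s)*(11 + s) = -⅘ + 2*s*(11 + s))
E = 34046/5 - 11*I*√2 (E = (-⅘ + 2*(-I*√2/2)² + 22*(-I*√2/2)) + 6811 = (-⅘ + 2*(-½) - 11*I*√2) + 6811 = (-⅘ - 1 - 11*I*√2) + 6811 = (-9/5 - 11*I*√2) + 6811 = 34046/5 - 11*I*√2 ≈ 6809.2 - 15.556*I)
p(-214) + (15816 - E) = 124 + (15816 - (34046/5 - 11*I*√2)) = 124 + (15816 + (-34046/5 + 11*I*√2)) = 124 + (45034/5 + 11*I*√2) = 45654/5 + 11*I*√2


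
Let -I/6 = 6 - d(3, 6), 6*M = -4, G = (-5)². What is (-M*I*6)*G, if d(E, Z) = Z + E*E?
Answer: 5400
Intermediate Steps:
d(E, Z) = Z + E²
G = 25
M = -⅔ (M = (⅙)*(-4) = -⅔ ≈ -0.66667)
I = 54 (I = -6*(6 - (6 + 3²)) = -6*(6 - (6 + 9)) = -6*(6 - 1*15) = -6*(6 - 15) = -6*(-9) = 54)
(-M*I*6)*G = -(-⅔*54)*6*25 = -(-36)*6*25 = -1*(-216)*25 = 216*25 = 5400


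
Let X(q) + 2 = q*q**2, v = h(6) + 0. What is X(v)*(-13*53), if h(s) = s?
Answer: -147446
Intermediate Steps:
v = 6 (v = 6 + 0 = 6)
X(q) = -2 + q**3 (X(q) = -2 + q*q**2 = -2 + q**3)
X(v)*(-13*53) = (-2 + 6**3)*(-13*53) = (-2 + 216)*(-689) = 214*(-689) = -147446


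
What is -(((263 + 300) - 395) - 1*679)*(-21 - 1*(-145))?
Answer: 63364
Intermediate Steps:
-(((263 + 300) - 395) - 1*679)*(-21 - 1*(-145)) = -((563 - 395) - 679)*(-21 + 145) = -(168 - 679)*124 = -(-511)*124 = -1*(-63364) = 63364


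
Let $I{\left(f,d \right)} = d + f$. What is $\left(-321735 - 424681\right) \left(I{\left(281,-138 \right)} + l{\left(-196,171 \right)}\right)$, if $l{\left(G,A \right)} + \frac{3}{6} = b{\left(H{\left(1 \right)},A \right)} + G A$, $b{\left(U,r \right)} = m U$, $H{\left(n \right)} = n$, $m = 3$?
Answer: $24908275128$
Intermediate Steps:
$b{\left(U,r \right)} = 3 U$
$l{\left(G,A \right)} = \frac{5}{2} + A G$ ($l{\left(G,A \right)} = - \frac{1}{2} + \left(3 \cdot 1 + G A\right) = - \frac{1}{2} + \left(3 + A G\right) = \frac{5}{2} + A G$)
$\left(-321735 - 424681\right) \left(I{\left(281,-138 \right)} + l{\left(-196,171 \right)}\right) = \left(-321735 - 424681\right) \left(\left(-138 + 281\right) + \left(\frac{5}{2} + 171 \left(-196\right)\right)\right) = - 746416 \left(143 + \left(\frac{5}{2} - 33516\right)\right) = - 746416 \left(143 - \frac{67027}{2}\right) = \left(-746416\right) \left(- \frac{66741}{2}\right) = 24908275128$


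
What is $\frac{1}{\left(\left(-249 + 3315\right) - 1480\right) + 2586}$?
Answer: $\frac{1}{4172} \approx 0.00023969$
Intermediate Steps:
$\frac{1}{\left(\left(-249 + 3315\right) - 1480\right) + 2586} = \frac{1}{\left(3066 - 1480\right) + 2586} = \frac{1}{1586 + 2586} = \frac{1}{4172}$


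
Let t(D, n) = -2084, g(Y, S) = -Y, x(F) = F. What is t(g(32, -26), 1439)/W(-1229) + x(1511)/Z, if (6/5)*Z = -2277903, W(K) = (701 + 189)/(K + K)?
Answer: 1944748787078/337888945 ≈ 5755.6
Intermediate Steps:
W(K) = 445/K (W(K) = 890/((2*K)) = 890*(1/(2*K)) = 445/K)
Z = -3796505/2 (Z = (⅚)*(-2277903) = -3796505/2 ≈ -1.8983e+6)
t(g(32, -26), 1439)/W(-1229) + x(1511)/Z = -2084/(445/(-1229)) + 1511/(-3796505/2) = -2084/(445*(-1/1229)) + 1511*(-2/3796505) = -2084/(-445/1229) - 3022/3796505 = -2084*(-1229/445) - 3022/3796505 = 2561236/445 - 3022/3796505 = 1944748787078/337888945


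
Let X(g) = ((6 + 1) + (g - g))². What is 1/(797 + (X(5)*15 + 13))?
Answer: 1/1545 ≈ 0.00064725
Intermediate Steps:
X(g) = 49 (X(g) = (7 + 0)² = 7² = 49)
1/(797 + (X(5)*15 + 13)) = 1/(797 + (49*15 + 13)) = 1/(797 + (735 + 13)) = 1/(797 + 748) = 1/1545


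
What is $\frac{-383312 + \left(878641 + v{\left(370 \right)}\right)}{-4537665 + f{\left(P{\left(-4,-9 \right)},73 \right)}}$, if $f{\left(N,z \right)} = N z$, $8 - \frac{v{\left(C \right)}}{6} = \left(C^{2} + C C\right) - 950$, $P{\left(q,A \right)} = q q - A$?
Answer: $\frac{1141723}{4535840} \approx 0.25171$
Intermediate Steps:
$P{\left(q,A \right)} = q^{2} - A$
$v{\left(C \right)} = 5748 - 12 C^{2}$ ($v{\left(C \right)} = 48 - 6 \left(\left(C^{2} + C C\right) - 950\right) = 48 - 6 \left(\left(C^{2} + C^{2}\right) - 950\right) = 48 - 6 \left(2 C^{2} - 950\right) = 48 - 6 \left(-950 + 2 C^{2}\right) = 48 - \left(-5700 + 12 C^{2}\right) = 5748 - 12 C^{2}$)
$\frac{-383312 + \left(878641 + v{\left(370 \right)}\right)}{-4537665 + f{\left(P{\left(-4,-9 \right)},73 \right)}} = \frac{-383312 + \left(878641 + \left(5748 - 12 \cdot 370^{2}\right)\right)}{-4537665 + \left(\left(-4\right)^{2} - -9\right) 73} = \frac{-383312 + \left(878641 + \left(5748 - 1642800\right)\right)}{-4537665 + \left(16 + 9\right) 73} = \frac{-383312 + \left(878641 + \left(5748 - 1642800\right)\right)}{-4537665 + 25 \cdot 73} = \frac{-383312 + \left(878641 - 1637052\right)}{-4537665 + 1825} = \frac{-383312 - 758411}{-4535840} = \left(-1141723\right) \left(- \frac{1}{4535840}\right) = \frac{1141723}{4535840}$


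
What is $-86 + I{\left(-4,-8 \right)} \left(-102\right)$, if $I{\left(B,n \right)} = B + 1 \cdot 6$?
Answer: $-290$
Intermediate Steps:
$I{\left(B,n \right)} = 6 + B$ ($I{\left(B,n \right)} = B + 6 = 6 + B$)
$-86 + I{\left(-4,-8 \right)} \left(-102\right) = -86 + \left(6 - 4\right) \left(-102\right) = -86 + 2 \left(-102\right) = -86 - 204 = -290$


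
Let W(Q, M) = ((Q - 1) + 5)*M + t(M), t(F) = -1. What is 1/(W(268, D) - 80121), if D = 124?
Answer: -1/46394 ≈ -2.1555e-5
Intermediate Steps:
W(Q, M) = -1 + M*(4 + Q) (W(Q, M) = ((Q - 1) + 5)*M - 1 = ((-1 + Q) + 5)*M - 1 = (4 + Q)*M - 1 = M*(4 + Q) - 1 = -1 + M*(4 + Q))
1/(W(268, D) - 80121) = 1/((-1 + 4*124 + 124*268) - 80121) = 1/((-1 + 496 + 33232) - 80121) = 1/(33727 - 80121) = 1/(-46394) = -1/46394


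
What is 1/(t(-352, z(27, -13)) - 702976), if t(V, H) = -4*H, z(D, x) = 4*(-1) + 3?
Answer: -1/702972 ≈ -1.4225e-6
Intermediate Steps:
z(D, x) = -1 (z(D, x) = -4 + 3 = -1)
1/(t(-352, z(27, -13)) - 702976) = 1/(-4*(-1) - 702976) = 1/(4 - 702976) = 1/(-702972) = -1/702972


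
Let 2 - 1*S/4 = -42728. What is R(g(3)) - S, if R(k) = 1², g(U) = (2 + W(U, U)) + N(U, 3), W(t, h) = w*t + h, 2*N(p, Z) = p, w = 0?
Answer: -170919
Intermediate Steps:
N(p, Z) = p/2
S = 170920 (S = 8 - 4*(-42728) = 8 + 170912 = 170920)
W(t, h) = h (W(t, h) = 0*t + h = 0 + h = h)
g(U) = 2 + 3*U/2 (g(U) = (2 + U) + U/2 = 2 + 3*U/2)
R(k) = 1
R(g(3)) - S = 1 - 1*170920 = 1 - 170920 = -170919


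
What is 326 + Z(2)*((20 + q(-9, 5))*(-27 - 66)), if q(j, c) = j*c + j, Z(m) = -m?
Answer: -5998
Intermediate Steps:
q(j, c) = j + c*j (q(j, c) = c*j + j = j + c*j)
326 + Z(2)*((20 + q(-9, 5))*(-27 - 66)) = 326 + (-1*2)*((20 - 9*(1 + 5))*(-27 - 66)) = 326 - 2*(20 - 9*6)*(-93) = 326 - 2*(20 - 54)*(-93) = 326 - (-68)*(-93) = 326 - 2*3162 = 326 - 6324 = -5998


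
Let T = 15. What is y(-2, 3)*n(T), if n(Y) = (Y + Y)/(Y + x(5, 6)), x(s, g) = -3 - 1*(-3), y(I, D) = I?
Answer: -4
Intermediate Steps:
x(s, g) = 0 (x(s, g) = -3 + 3 = 0)
n(Y) = 2 (n(Y) = (Y + Y)/(Y + 0) = (2*Y)/Y = 2)
y(-2, 3)*n(T) = -2*2 = -4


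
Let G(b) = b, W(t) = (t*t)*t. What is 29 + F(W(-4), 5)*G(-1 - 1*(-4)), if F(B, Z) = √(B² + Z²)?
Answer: 29 + 3*√4121 ≈ 221.58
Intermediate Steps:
W(t) = t³ (W(t) = t²*t = t³)
29 + F(W(-4), 5)*G(-1 - 1*(-4)) = 29 + √(((-4)³)² + 5²)*(-1 - 1*(-4)) = 29 + √((-64)² + 25)*(-1 + 4) = 29 + √(4096 + 25)*3 = 29 + √4121*3 = 29 + 3*√4121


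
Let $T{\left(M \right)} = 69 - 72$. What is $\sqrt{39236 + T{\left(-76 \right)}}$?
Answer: $\sqrt{39233} \approx 198.07$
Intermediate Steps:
$T{\left(M \right)} = -3$ ($T{\left(M \right)} = 69 - 72 = -3$)
$\sqrt{39236 + T{\left(-76 \right)}} = \sqrt{39236 - 3} = \sqrt{39233}$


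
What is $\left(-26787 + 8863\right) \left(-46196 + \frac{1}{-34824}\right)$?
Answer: $\frac{7208716911905}{8706} \approx 8.2802 \cdot 10^{8}$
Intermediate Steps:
$\left(-26787 + 8863\right) \left(-46196 + \frac{1}{-34824}\right) = - 17924 \left(-46196 - \frac{1}{34824}\right) = \left(-17924\right) \left(- \frac{1608729505}{34824}\right) = \frac{7208716911905}{8706}$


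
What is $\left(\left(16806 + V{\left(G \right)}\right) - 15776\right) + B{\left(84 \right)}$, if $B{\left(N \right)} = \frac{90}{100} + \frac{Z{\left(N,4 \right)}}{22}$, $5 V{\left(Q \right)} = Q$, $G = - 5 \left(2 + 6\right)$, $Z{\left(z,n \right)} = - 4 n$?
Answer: $\frac{112439}{110} \approx 1022.2$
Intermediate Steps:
$G = -40$ ($G = \left(-5\right) 8 = -40$)
$V{\left(Q \right)} = \frac{Q}{5}$
$B{\left(N \right)} = \frac{19}{110}$ ($B{\left(N \right)} = \frac{90}{100} + \frac{\left(-4\right) 4}{22} = 90 \cdot \frac{1}{100} - \frac{8}{11} = \frac{9}{10} - \frac{8}{11} = \frac{19}{110}$)
$\left(\left(16806 + V{\left(G \right)}\right) - 15776\right) + B{\left(84 \right)} = \left(\left(16806 + \frac{1}{5} \left(-40\right)\right) - 15776\right) + \frac{19}{110} = \left(\left(16806 - 8\right) - 15776\right) + \frac{19}{110} = \left(16798 - 15776\right) + \frac{19}{110} = 1022 + \frac{19}{110} = \frac{112439}{110}$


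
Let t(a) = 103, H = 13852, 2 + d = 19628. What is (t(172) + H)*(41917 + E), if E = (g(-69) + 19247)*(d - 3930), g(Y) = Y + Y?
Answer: 4186175978855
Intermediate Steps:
d = 19626 (d = -2 + 19628 = 19626)
g(Y) = 2*Y
E = 299934864 (E = (2*(-69) + 19247)*(19626 - 3930) = (-138 + 19247)*15696 = 19109*15696 = 299934864)
(t(172) + H)*(41917 + E) = (103 + 13852)*(41917 + 299934864) = 13955*299976781 = 4186175978855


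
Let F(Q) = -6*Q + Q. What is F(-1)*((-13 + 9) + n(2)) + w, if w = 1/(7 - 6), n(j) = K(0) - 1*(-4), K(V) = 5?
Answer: 26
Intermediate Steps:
F(Q) = -5*Q
n(j) = 9 (n(j) = 5 - 1*(-4) = 5 + 4 = 9)
w = 1 (w = 1/1 = 1)
F(-1)*((-13 + 9) + n(2)) + w = (-5*(-1))*((-13 + 9) + 9) + 1 = 5*(-4 + 9) + 1 = 5*5 + 1 = 25 + 1 = 26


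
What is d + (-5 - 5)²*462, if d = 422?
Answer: 46622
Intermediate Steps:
d + (-5 - 5)²*462 = 422 + (-5 - 5)²*462 = 422 + (-10)²*462 = 422 + 100*462 = 422 + 46200 = 46622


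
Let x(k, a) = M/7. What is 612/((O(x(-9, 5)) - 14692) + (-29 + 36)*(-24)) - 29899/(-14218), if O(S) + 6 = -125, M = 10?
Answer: 146504831/71047346 ≈ 2.0621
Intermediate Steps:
x(k, a) = 10/7
O(S) = -131 (O(S) = -6 - 125 = -131)
612/((O(x(-9, 5)) - 14692) + (-29 + 36)*(-24)) - 29899/(-14218) = 612/((-131 - 14692) + (-29 + 36)*(-24)) - 29899/(-14218) = 612/(-14823 + 7*(-24)) - 29899*(-1/14218) = 612/(-14823 - 168) + 29899/14218 = 612/(-14991) + 29899/14218 = 612*(-1/14991) + 29899/14218 = -204/4997 + 29899/14218 = 146504831/71047346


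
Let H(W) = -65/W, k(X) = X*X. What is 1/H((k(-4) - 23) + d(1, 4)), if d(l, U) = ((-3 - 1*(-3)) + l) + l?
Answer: 1/13 ≈ 0.076923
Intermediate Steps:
d(l, U) = 2*l (d(l, U) = ((-3 + 3) + l) + l = (0 + l) + l = l + l = 2*l)
k(X) = X**2
1/H((k(-4) - 23) + d(1, 4)) = 1/(-65/(((-4)**2 - 23) + 2*1)) = 1/(-65/((16 - 23) + 2)) = 1/(-65/(-7 + 2)) = 1/(-65/(-5)) = 1/(-65*(-1/5)) = 1/13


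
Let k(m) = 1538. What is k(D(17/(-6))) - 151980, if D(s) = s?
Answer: -150442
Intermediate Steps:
k(D(17/(-6))) - 151980 = 1538 - 151980 = -150442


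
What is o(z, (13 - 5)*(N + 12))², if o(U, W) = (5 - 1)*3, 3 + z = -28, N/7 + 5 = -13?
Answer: 144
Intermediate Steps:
N = -126 (N = -35 + 7*(-13) = -35 - 91 = -126)
z = -31 (z = -3 - 28 = -31)
o(U, W) = 12 (o(U, W) = 4*3 = 12)
o(z, (13 - 5)*(N + 12))² = 12² = 144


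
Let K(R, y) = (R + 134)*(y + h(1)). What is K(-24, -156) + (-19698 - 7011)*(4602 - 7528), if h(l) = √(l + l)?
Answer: 78133374 + 110*√2 ≈ 7.8134e+7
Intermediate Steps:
h(l) = √2*√l (h(l) = √(2*l) = √2*√l)
K(R, y) = (134 + R)*(y + √2) (K(R, y) = (R + 134)*(y + √2*√1) = (134 + R)*(y + √2*1) = (134 + R)*(y + √2))
K(-24, -156) + (-19698 - 7011)*(4602 - 7528) = (134*(-156) + 134*√2 - 24*(-156) - 24*√2) + (-19698 - 7011)*(4602 - 7528) = (-20904 + 134*√2 + 3744 - 24*√2) - 26709*(-2926) = (-17160 + 110*√2) + 78150534 = 78133374 + 110*√2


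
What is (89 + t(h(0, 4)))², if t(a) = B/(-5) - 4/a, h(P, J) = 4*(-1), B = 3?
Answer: 199809/25 ≈ 7992.4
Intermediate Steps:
h(P, J) = -4
t(a) = -⅗ - 4/a (t(a) = 3/(-5) - 4/a = 3*(-⅕) - 4/a = -⅗ - 4/a)
(89 + t(h(0, 4)))² = (89 + (-⅗ - 4/(-4)))² = (89 + (-⅗ - 4*(-¼)))² = (89 + (-⅗ + 1))² = (89 + ⅖)² = (447/5)² = 199809/25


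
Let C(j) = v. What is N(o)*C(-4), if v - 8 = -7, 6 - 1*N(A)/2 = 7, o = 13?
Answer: -2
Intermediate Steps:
N(A) = -2 (N(A) = 12 - 2*7 = 12 - 14 = -2)
v = 1 (v = 8 - 7 = 1)
C(j) = 1
N(o)*C(-4) = -2*1 = -2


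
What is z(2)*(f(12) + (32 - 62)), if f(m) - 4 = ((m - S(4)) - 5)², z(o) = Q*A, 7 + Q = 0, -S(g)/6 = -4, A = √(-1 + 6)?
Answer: -1841*√5 ≈ -4116.6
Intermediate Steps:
A = √5 ≈ 2.2361
S(g) = 24 (S(g) = -6*(-4) = 24)
Q = -7 (Q = -7 + 0 = -7)
z(o) = -7*√5
f(m) = 4 + (-29 + m)² (f(m) = 4 + ((m - 1*24) - 5)² = 4 + ((m - 24) - 5)² = 4 + ((-24 + m) - 5)² = 4 + (-29 + m)²)
z(2)*(f(12) + (32 - 62)) = (-7*√5)*((4 + (29 - 1*12)²) + (32 - 62)) = (-7*√5)*((4 + (29 - 12)²) - 30) = (-7*√5)*((4 + 17²) - 30) = (-7*√5)*((4 + 289) - 30) = (-7*√5)*(293 - 30) = -7*√5*263 = -1841*√5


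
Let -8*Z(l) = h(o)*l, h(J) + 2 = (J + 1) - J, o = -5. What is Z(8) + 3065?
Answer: 3066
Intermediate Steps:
h(J) = -1 (h(J) = -2 + ((J + 1) - J) = -2 + ((1 + J) - J) = -2 + 1 = -1)
Z(l) = l/8 (Z(l) = -(-1)*l/8 = l/8)
Z(8) + 3065 = (1/8)*8 + 3065 = 1 + 3065 = 3066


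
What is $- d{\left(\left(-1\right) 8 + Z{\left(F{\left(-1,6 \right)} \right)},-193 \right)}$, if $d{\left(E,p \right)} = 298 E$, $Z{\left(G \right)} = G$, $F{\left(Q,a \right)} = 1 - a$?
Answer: $3874$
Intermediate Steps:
$- d{\left(\left(-1\right) 8 + Z{\left(F{\left(-1,6 \right)} \right)},-193 \right)} = - 298 \left(\left(-1\right) 8 + \left(1 - 6\right)\right) = - 298 \left(-8 + \left(1 - 6\right)\right) = - 298 \left(-8 - 5\right) = - 298 \left(-13\right) = \left(-1\right) \left(-3874\right) = 3874$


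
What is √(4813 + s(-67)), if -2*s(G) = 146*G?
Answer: 2*√2426 ≈ 98.509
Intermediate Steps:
s(G) = -73*G
√(4813 + s(-67)) = √(4813 - 73*(-67)) = √(4813 + 4891) = √9704 = 2*√2426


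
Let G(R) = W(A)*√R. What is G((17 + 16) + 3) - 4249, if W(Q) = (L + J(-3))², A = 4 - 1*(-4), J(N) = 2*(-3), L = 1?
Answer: -4099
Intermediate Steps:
J(N) = -6
A = 8 (A = 4 + 4 = 8)
W(Q) = 25 (W(Q) = (1 - 6)² = (-5)² = 25)
G(R) = 25*√R
G((17 + 16) + 3) - 4249 = 25*√((17 + 16) + 3) - 4249 = 25*√(33 + 3) - 4249 = 25*√36 - 4249 = 25*6 - 4249 = 150 - 4249 = -4099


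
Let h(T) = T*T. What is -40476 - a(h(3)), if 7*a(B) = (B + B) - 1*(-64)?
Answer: -283414/7 ≈ -40488.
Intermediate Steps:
h(T) = T²
a(B) = 64/7 + 2*B/7 (a(B) = ((B + B) - 1*(-64))/7 = (2*B + 64)/7 = (64 + 2*B)/7 = 64/7 + 2*B/7)
-40476 - a(h(3)) = -40476 - (64/7 + (2/7)*3²) = -40476 - (64/7 + (2/7)*9) = -40476 - (64/7 + 18/7) = -40476 - 1*82/7 = -40476 - 82/7 = -283414/7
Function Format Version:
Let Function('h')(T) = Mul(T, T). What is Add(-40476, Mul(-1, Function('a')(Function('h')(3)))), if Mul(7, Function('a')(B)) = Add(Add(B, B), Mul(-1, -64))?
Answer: Rational(-283414, 7) ≈ -40488.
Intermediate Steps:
Function('h')(T) = Pow(T, 2)
Function('a')(B) = Add(Rational(64, 7), Mul(Rational(2, 7), B)) (Function('a')(B) = Mul(Rational(1, 7), Add(Add(B, B), Mul(-1, -64))) = Mul(Rational(1, 7), Add(Mul(2, B), 64)) = Mul(Rational(1, 7), Add(64, Mul(2, B))) = Add(Rational(64, 7), Mul(Rational(2, 7), B)))
Add(-40476, Mul(-1, Function('a')(Function('h')(3)))) = Add(-40476, Mul(-1, Add(Rational(64, 7), Mul(Rational(2, 7), Pow(3, 2))))) = Add(-40476, Mul(-1, Add(Rational(64, 7), Mul(Rational(2, 7), 9)))) = Add(-40476, Mul(-1, Add(Rational(64, 7), Rational(18, 7)))) = Add(-40476, Mul(-1, Rational(82, 7))) = Add(-40476, Rational(-82, 7)) = Rational(-283414, 7)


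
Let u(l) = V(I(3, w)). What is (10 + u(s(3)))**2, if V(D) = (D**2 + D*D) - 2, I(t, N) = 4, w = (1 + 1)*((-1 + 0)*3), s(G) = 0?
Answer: 1600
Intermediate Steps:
w = -6 (w = 2*(-1*3) = 2*(-3) = -6)
V(D) = -2 + 2*D**2 (V(D) = (D**2 + D**2) - 2 = 2*D**2 - 2 = -2 + 2*D**2)
u(l) = 30 (u(l) = -2 + 2*4**2 = -2 + 2*16 = -2 + 32 = 30)
(10 + u(s(3)))**2 = (10 + 30)**2 = 40**2 = 1600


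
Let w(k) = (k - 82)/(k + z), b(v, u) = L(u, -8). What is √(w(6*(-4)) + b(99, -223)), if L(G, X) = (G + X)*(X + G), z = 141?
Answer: √81160703/39 ≈ 231.00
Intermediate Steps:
L(G, X) = (G + X)² (L(G, X) = (G + X)*(G + X) = (G + X)²)
b(v, u) = (-8 + u)² (b(v, u) = (u - 8)² = (-8 + u)²)
w(k) = (-82 + k)/(141 + k) (w(k) = (k - 82)/(k + 141) = (-82 + k)/(141 + k))
√(w(6*(-4)) + b(99, -223)) = √((-82 + 6*(-4))/(141 + 6*(-4)) + (-8 - 223)²) = √((-82 - 24)/(141 - 24) + (-231)²) = √(-106/117 + 53361) = √(6243131/117) = √81160703/39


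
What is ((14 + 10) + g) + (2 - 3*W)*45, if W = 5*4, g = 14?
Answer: -2572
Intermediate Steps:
W = 20
((14 + 10) + g) + (2 - 3*W)*45 = ((14 + 10) + 14) + (2 - 3*20)*45 = (24 + 14) + (2 - 60)*45 = 38 - 58*45 = 38 - 2610 = -2572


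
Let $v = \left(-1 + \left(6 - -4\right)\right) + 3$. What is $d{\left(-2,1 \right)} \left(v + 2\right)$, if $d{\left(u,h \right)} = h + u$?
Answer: $-14$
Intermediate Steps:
$v = 12$ ($v = \left(-1 + \left(6 + 4\right)\right) + 3 = \left(-1 + 10\right) + 3 = 9 + 3 = 12$)
$d{\left(-2,1 \right)} \left(v + 2\right) = \left(1 - 2\right) \left(12 + 2\right) = \left(-1\right) 14 = -14$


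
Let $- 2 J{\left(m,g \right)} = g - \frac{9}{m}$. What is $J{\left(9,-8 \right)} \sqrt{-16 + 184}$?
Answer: $9 \sqrt{42} \approx 58.327$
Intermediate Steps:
$J{\left(m,g \right)} = - \frac{g}{2} + \frac{9}{2 m}$ ($J{\left(m,g \right)} = - \frac{g - \frac{9}{m}}{2} = - \frac{g}{2} + \frac{9}{2 m}$)
$J{\left(9,-8 \right)} \sqrt{-16 + 184} = \frac{9 - \left(-8\right) 9}{2 \cdot 9} \sqrt{-16 + 184} = \frac{1}{2} \cdot \frac{1}{9} \left(9 + 72\right) \sqrt{168} = \frac{1}{2} \cdot \frac{1}{9} \cdot 81 \cdot 2 \sqrt{42} = \frac{9 \cdot 2 \sqrt{42}}{2} = 9 \sqrt{42}$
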